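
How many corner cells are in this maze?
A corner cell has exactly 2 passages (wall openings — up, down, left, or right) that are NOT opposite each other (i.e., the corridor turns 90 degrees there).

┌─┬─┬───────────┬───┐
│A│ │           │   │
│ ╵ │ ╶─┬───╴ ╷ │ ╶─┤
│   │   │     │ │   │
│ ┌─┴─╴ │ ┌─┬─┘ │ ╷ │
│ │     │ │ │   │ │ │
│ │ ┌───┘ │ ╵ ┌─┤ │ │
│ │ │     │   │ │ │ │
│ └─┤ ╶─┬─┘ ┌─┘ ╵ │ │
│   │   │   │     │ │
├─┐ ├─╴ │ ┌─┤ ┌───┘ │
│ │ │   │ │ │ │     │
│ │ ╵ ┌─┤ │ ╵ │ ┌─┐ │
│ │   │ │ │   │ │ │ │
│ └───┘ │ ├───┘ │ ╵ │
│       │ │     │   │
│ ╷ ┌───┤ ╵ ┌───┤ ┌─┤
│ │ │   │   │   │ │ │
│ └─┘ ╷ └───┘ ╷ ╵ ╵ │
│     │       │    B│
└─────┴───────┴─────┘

Counting corner cells (2 non-opposite passages):
Total corners: 47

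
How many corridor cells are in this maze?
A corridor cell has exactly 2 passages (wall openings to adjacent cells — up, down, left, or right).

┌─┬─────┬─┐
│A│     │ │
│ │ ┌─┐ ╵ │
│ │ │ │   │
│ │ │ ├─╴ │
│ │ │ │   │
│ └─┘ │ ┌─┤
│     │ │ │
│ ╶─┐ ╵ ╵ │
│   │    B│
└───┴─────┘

Counting cells with exactly 2 passages:
Total corridor cells: 15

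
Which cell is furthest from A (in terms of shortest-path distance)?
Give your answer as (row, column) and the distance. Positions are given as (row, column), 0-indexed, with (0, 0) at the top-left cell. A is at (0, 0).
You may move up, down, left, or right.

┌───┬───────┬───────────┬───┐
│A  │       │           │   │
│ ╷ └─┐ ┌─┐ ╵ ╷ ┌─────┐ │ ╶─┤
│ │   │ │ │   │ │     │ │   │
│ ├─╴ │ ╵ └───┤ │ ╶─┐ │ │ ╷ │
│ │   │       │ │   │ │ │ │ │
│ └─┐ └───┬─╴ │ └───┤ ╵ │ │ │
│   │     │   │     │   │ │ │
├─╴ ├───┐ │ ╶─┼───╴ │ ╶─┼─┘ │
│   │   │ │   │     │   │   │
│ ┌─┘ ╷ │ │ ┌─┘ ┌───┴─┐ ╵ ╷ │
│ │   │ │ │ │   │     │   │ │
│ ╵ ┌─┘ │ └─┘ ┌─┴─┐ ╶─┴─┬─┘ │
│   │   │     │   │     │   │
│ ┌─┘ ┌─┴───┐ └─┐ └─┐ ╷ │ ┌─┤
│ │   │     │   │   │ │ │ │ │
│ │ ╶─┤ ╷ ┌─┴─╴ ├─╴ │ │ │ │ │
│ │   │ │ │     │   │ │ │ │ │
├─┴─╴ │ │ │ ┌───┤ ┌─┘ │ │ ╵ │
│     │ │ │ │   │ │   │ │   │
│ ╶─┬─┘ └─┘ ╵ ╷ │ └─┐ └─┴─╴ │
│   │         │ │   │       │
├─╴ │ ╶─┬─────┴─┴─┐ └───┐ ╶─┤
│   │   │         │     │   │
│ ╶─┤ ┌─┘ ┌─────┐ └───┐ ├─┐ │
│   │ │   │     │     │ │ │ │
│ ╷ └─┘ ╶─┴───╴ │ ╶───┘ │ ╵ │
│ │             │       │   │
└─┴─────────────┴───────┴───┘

Computing BFS distances from A to all cells:
Furthest cell: (6, 7)
Distance: 57 steps

Path from A to the furthest cell:

┌───┬───────┬───────────┬───┐
│A  │       │           │   │
│ ╷ └─┐ ┌─┐ ╵ ╷ ┌─────┐ │ ╶─┤
│↓│   │ │ │   │ │     │ │   │
│ ├─╴ │ ╵ └───┤ │ ╶─┐ │ │ ╷ │
│↓│   │       │ │   │ │ │ │ │
│ └─┐ └───┬─╴ │ └───┤ ╵ │ │ │
│↳ ↓│     │   │     │   │ │ │
├─╴ ├───┐ │ ╶─┼───╴ │ ╶─┼─┘ │
│↓ ↲│↱ ↓│ │   │     │   │   │
│ ┌─┘ ╷ │ │ ┌─┘ ┌───┴─┐ ╵ ╷ │
│↓│↱ ↑│↓│ │ │   │     │   │ │
│ ╵ ┌─┘ │ └─┘ ┌─┴─┐ ╶─┴─┬─┘ │
│↳ ↑│↓ ↲│     │B ↰│     │   │
│ ┌─┘ ┌─┴───┐ └─┐ └─┐ ╷ │ ┌─┤
│ │↓ ↲│     │   │↑ ↰│ │ │ │ │
│ │ ╶─┤ ╷ ┌─┴─╴ ├─╴ │ │ │ │ │
│ │↳ ↓│ │ │     │↱ ↑│ │ │ │ │
├─┴─╴ │ │ │ ┌───┤ ┌─┘ │ │ ╵ │
│↓ ← ↲│ │ │ │   │↑│   │ │   │
│ ╶─┬─┘ └─┘ ╵ ╷ │ └─┐ └─┴─╴ │
│↳ ↓│         │ │↑ ↰│       │
├─╴ │ ╶─┬─────┴─┴─┐ └───┐ ╶─┤
│↓ ↲│   │↱ → → → ↓│↑ ← ↰│   │
│ ╶─┤ ┌─┘ ┌─────┐ └───┐ ├─┐ │
│↳ ↓│ │↱ ↑│     │↓    │↑│ │ │
│ ╷ └─┘ ╶─┴───╴ │ ╶───┘ │ ╵ │
│ │↳ → ↑        │↳ → → ↑│   │
└─┴─────────────┴───────┴───┘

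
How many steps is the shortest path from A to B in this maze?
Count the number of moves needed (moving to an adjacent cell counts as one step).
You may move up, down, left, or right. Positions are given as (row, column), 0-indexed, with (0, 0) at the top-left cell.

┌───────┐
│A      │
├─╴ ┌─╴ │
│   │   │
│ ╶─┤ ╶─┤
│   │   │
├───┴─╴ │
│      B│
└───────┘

Using BFS to find shortest path:
Start: (0, 0), End: (3, 3)
Path found:
(0,0) → (0,1) → (0,2) → (0,3) → (1,3) → (1,2) → (2,2) → (2,3) → (3,3)
Number of steps: 8

Solution:

┌───────┐
│A → → ↓│
├─╴ ┌─╴ │
│   │↓ ↲│
│ ╶─┤ ╶─┤
│   │↳ ↓│
├───┴─╴ │
│      B│
└───────┘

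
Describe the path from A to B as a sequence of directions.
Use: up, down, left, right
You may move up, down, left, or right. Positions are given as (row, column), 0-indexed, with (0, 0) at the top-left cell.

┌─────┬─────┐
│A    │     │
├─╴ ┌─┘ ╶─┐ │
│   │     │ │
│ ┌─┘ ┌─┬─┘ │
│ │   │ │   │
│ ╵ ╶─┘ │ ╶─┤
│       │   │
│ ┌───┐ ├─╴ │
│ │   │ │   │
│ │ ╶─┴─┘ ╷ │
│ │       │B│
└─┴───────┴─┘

Finding the path and converting it to directions:
Path through cells: (0,0) → (0,1) → (1,1) → (1,0) → (2,0) → (3,0) → (3,1) → (2,1) → (2,2) → (1,2) → (1,3) → (0,3) → (0,4) → (0,5) → (1,5) → (2,5) → (2,4) → (3,4) → (3,5) → (4,5) → (5,5)
Directions: right, down, left, down, down, right, up, right, up, right, up, right, right, down, down, left, down, right, down, down

Solution:

┌─────┬─────┐
│A ↓  │↱ → ↓│
├─╴ ┌─┘ ╶─┐ │
│↓ ↲│↱ ↑  │↓│
│ ┌─┘ ┌─┬─┘ │
│↓│↱ ↑│ │↓ ↲│
│ ╵ ╶─┘ │ ╶─┤
│↳ ↑    │↳ ↓│
│ ┌───┐ ├─╴ │
│ │   │ │  ↓│
│ │ ╶─┴─┘ ╷ │
│ │       │B│
└─┴───────┴─┘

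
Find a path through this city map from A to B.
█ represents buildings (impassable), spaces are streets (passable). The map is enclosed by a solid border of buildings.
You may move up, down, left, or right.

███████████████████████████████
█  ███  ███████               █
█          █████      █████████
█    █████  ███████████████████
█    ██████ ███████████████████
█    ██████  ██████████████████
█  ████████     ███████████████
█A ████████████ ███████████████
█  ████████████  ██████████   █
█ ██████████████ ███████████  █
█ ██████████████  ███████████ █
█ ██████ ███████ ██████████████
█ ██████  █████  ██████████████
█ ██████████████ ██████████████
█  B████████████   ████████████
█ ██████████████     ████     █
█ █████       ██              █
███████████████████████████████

Finding the shortest path from A to B:
Movement: cardinal only
Path length: 9 steps
Directions: down → down → down → down → down → down → down → right → right

Solution:

███████████████████████████████
█  ███  ███████               █
█          █████      █████████
█    █████  ███████████████████
█    ██████ ███████████████████
█    ██████  ██████████████████
█  ████████     ███████████████
█A ████████████ ███████████████
█↓ ████████████  ██████████   █
█↓██████████████ ███████████  █
█↓██████████████  ███████████ █
█↓██████ ███████ ██████████████
█↓██████  █████  ██████████████
█↓██████████████ ██████████████
█↳→B████████████   ████████████
█ ██████████████     ████     █
█ █████       ██              █
███████████████████████████████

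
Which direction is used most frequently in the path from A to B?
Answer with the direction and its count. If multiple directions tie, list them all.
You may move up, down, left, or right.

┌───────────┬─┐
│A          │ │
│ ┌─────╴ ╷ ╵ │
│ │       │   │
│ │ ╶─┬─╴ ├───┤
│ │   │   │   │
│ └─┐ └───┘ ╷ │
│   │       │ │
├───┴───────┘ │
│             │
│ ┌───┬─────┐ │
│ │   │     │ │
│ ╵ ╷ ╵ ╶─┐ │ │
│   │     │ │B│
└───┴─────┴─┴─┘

Directions: right, right, right, right, down, left, left, left, down, right, down, right, right, right, up, right, down, down, down, down
Counts: {'right': 9, 'down': 7, 'left': 3, 'up': 1}
Most common: right (9 times)

Solution:

┌───────────┬─┐
│A → → → ↓  │ │
│ ┌─────╴ ╷ ╵ │
│ │↓ ← ← ↲│   │
│ │ ╶─┬─╴ ├───┤
│ │↳ ↓│   │↱ ↓│
│ └─┐ └───┘ ╷ │
│   │↳ → → ↑│↓│
├───┴───────┘ │
│            ↓│
│ ┌───┬─────┐ │
│ │   │     │↓│
│ ╵ ╷ ╵ ╶─┐ │ │
│   │     │ │B│
└───┴─────┴─┴─┘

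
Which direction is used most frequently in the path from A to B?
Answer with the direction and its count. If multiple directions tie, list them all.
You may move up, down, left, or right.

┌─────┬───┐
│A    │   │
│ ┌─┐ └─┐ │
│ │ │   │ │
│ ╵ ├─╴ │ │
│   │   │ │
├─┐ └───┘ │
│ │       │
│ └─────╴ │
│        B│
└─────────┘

Directions: down, down, right, down, right, right, right, down
Counts: {'down': 4, 'right': 4}
Most common: down and right (tied at 4 times each)

Solution:

┌─────┬───┐
│A    │   │
│ ┌─┐ └─┐ │
│↓│ │   │ │
│ ╵ ├─╴ │ │
│↳ ↓│   │ │
├─┐ └───┘ │
│ │↳ → → ↓│
│ └─────╴ │
│        B│
└─────────┘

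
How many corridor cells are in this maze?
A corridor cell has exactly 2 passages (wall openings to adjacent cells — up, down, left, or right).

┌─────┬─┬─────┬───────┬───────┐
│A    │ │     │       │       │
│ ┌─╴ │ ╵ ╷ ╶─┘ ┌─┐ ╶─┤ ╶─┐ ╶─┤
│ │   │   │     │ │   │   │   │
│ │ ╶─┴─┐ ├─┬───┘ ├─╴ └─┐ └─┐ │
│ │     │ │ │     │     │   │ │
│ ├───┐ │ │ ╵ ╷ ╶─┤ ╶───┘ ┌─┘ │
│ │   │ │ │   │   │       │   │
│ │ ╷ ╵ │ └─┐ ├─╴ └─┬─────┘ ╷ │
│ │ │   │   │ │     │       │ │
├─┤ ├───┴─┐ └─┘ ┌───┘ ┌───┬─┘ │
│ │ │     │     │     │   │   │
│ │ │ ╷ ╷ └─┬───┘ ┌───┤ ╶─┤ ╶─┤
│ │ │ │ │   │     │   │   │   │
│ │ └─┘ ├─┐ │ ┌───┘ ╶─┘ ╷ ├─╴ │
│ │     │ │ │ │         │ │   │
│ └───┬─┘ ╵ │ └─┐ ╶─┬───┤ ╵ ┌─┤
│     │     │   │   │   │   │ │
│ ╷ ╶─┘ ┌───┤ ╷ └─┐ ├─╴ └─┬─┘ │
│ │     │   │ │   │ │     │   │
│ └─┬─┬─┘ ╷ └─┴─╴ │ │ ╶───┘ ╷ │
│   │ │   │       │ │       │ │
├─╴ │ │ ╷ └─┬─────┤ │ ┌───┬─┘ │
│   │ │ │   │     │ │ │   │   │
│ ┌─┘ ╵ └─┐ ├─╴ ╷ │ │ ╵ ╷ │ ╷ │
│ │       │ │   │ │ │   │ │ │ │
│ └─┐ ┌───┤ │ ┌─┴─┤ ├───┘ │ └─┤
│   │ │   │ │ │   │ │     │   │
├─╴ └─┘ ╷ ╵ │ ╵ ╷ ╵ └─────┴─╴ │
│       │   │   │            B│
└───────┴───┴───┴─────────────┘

Counting cells with exactly 2 passages:
Total corridor cells: 166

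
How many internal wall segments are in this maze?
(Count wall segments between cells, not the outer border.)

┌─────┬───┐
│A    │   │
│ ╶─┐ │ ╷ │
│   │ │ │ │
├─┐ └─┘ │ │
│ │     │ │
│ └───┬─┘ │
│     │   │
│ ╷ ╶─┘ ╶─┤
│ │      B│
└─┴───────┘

Counting internal wall segments:
Total internal walls: 16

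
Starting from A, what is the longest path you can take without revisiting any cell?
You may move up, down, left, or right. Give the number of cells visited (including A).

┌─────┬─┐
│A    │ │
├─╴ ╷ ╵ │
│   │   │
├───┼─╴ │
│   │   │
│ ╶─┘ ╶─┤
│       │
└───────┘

Finding longest simple path using DFS:
Start: (0, 0)
Longest path visits 12 cells
Path: A → right → right → down → right → down → left → down → left → left → up → right

Solution:

┌─────┬─┐
│A → ↓│ │
├─╴ ╷ ╵ │
│   │↳ ↓│
├───┼─╴ │
│↱ B│↓ ↲│
│ ╶─┘ ╶─┤
│↑ ← ↲  │
└───────┘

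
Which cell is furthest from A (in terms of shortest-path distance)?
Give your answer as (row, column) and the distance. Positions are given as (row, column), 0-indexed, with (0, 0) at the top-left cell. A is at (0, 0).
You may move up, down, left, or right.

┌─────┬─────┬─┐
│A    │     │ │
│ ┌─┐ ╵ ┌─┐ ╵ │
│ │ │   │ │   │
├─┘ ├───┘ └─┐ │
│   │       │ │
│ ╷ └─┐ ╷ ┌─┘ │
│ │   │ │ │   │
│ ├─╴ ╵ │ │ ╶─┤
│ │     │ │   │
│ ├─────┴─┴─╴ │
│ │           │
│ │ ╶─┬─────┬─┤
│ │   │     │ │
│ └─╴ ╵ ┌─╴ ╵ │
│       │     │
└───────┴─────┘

Computing BFS distances from A to all cells:
Furthest cell: (4, 4)
Distance: 40 steps

Path from A to the furthest cell:

┌─────┬─────┬─┐
│A → ↓│↱ → ↓│ │
│ ┌─┐ ╵ ┌─┐ ╵ │
│ │ │↳ ↑│ │↳ ↓│
├─┘ ├───┘ └─┐ │
│↱ ↓│  ↱ ↓  │↓│
│ ╷ └─┐ ╷ ┌─┘ │
│↑│↳ ↓│↑│↓│↓ ↲│
│ ├─╴ ╵ │ │ ╶─┤
│↑│  ↳ ↑│B│↳ ↓│
│ ├─────┴─┴─╴ │
│↑│↓ ← ← ← ← ↲│
│ │ ╶─┬─────┬─┤
│↑│↳ ↓│     │ │
│ └─╴ ╵ ┌─╴ ╵ │
│↑ ← ↲  │     │
└───────┴─────┘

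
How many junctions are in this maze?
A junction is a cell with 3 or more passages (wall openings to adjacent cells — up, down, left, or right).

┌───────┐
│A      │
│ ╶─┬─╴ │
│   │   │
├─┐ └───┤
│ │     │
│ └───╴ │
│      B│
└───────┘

Checking each cell for number of passages:

Junctions found (3+ passages):
Total junctions: 0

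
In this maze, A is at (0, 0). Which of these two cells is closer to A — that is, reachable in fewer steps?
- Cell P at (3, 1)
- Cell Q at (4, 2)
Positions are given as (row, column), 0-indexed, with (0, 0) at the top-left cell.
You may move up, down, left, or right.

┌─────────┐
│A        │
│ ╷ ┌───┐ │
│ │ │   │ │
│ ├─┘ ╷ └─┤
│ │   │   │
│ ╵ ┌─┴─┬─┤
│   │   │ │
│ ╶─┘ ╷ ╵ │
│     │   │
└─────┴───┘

Shortest path A → P at (3, 1): 4 steps
Shortest path A → Q at (4, 2): 6 steps

P is closer (4 steps vs 6 steps).

Path to P:

┌─────────┐
│A        │
│ ╷ ┌───┐ │
│↓│ │   │ │
│ ├─┘ ╷ └─┤
│↓│   │   │
│ ╵ ┌─┴─┬─┤
│↳ P│   │ │
│ ╶─┘ ╷ ╵ │
│     │   │
└─────┴───┘

Path to Q:

┌─────────┐
│A        │
│ ╷ ┌───┐ │
│↓│ │   │ │
│ ├─┘ ╷ └─┤
│↓│   │   │
│ ╵ ┌─┴─┬─┤
│↓  │   │ │
│ ╶─┘ ╷ ╵ │
│↳ → Q│   │
└─────┴───┘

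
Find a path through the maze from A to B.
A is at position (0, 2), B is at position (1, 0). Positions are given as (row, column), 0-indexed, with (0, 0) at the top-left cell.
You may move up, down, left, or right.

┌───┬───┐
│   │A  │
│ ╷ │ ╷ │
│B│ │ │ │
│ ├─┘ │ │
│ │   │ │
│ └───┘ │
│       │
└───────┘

Finding the shortest path from (0, 2) to (1, 0):
Path length: 9 steps
Directions: right → down → down → down → left → left → left → up → up

Solution:

┌───┬───┐
│   │A ↓│
│ ╷ │ ╷ │
│B│ │ │↓│
│ ├─┘ │ │
│↑│   │↓│
│ └───┘ │
│↑ ← ← ↲│
└───────┘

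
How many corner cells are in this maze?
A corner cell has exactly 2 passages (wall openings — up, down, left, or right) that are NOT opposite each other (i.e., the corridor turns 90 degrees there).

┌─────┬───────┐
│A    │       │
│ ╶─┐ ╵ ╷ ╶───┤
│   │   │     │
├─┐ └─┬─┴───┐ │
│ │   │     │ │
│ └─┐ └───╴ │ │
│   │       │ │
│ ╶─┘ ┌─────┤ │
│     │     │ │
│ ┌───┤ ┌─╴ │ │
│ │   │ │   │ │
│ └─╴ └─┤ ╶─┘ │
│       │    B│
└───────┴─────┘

Counting corner cells (2 non-opposite passages):
Total corners: 22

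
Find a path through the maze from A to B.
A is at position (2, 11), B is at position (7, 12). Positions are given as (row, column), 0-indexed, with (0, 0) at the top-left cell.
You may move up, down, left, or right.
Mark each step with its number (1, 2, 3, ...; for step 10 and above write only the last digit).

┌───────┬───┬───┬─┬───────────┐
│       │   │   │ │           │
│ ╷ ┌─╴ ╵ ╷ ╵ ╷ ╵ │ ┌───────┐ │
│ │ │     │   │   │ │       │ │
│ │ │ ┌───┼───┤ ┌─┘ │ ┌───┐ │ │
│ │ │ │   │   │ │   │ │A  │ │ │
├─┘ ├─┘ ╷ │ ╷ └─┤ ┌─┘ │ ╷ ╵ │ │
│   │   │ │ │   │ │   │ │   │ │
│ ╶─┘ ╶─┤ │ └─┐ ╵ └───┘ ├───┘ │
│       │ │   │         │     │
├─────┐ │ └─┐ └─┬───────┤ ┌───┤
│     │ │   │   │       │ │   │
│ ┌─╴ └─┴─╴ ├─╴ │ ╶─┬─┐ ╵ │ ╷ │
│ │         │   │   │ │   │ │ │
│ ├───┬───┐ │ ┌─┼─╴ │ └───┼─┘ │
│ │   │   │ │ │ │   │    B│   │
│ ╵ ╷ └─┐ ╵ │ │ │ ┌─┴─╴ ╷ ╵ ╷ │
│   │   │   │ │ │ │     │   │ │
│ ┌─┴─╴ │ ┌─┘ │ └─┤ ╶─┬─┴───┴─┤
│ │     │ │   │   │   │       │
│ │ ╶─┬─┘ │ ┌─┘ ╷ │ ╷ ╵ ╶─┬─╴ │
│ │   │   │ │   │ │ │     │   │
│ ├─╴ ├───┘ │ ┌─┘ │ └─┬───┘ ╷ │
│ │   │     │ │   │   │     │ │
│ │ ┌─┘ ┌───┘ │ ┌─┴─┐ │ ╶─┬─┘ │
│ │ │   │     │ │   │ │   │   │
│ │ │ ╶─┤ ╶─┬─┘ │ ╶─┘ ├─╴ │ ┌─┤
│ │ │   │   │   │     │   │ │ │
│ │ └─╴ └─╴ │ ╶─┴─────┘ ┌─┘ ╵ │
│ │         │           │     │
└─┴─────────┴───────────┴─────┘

Finding the shortest path from (2, 11) to (7, 12):
Path length: 76 steps
Directions: down → down → left → left → left → left → up → left → up → left → down → down → right → down → right → down → left → down → down → down → left → down → down → left → left → down → left → down → right → down → right → right → up → left → up → right → right → up → up → right → up → right → down → down → left → down → down → left → down → right → right → right → right → right → up → right → up → left → up → right → right → up → right → up → left → left → left → down → left → up → left → up → right → right → up → right

Solution:

┌───────┬───┬───┬─┬───────────┐
│       │   │   │ │           │
│ ╷ ┌─╴ ╵ ╷ ╵ ╷ ╵ │ ┌───────┐ │
│ │ │     │   │   │ │       │ │
│ │ │ ┌───┼───┤ ┌─┘ │ ┌───┐ │ │
│ │ │ │   │0 9│ │   │ │A  │ │ │
├─┘ ├─┘ ╷ │ ╷ └─┤ ┌─┘ │ ╷ ╵ │ │
│   │   │ │1│8 7│ │   │1│   │ │
│ ╶─┘ ╶─┤ │ └─┐ ╵ └───┘ ├───┘ │
│       │ │2 3│6 5 4 3 2│     │
├─────┐ │ └─┐ └─┬───────┤ ┌───┤
│     │ │   │4 5│       │ │   │
│ ┌─╴ └─┴─╴ ├─╴ │ ╶─┬─┐ ╵ │ ╷ │
│ │         │7 6│   │ │   │ │ │
│ ├───┬───┐ │ ┌─┼─╴ │ └───┼─┘ │
│ │   │   │ │8│ │   │  5 B│   │
│ ╵ ╷ └─┐ ╵ │ │ │ ┌─┴─╴ ╷ ╵ ╷ │
│   │   │   │9│ │ │2 3 4│   │ │
│ ┌─┴─╴ │ ┌─┘ │ └─┤ ╶─┬─┴───┴─┤
│ │     │ │1 0│1 2│1 0│7 6 5 4│
│ │ ╶─┬─┘ │ ┌─┘ ╷ │ ╷ ╵ ╶─┬─╴ │
│ │   │   │2│9 0│3│ │9 8  │2 3│
│ ├─╴ ├───┘ │ ┌─┘ │ └─┬───┘ ╷ │
│ │   │5 4 3│8│5 4│   │9 0 1│ │
│ │ ┌─┘ ┌───┘ │ ┌─┴─┐ │ ╶─┬─┘ │
│ │ │7 6│5 6 7│6│   │ │8 7│   │
│ │ │ ╶─┤ ╶─┬─┘ │ ╶─┘ ├─╴ │ ┌─┤
│ │ │8 9│4 3│8 7│     │5 6│ │ │
│ │ └─╴ └─╴ │ ╶─┴─────┘ ┌─┘ ╵ │
│ │    0 1 2│9 0 1 2 3 4│     │
└─┴─────────┴───────────┴─────┘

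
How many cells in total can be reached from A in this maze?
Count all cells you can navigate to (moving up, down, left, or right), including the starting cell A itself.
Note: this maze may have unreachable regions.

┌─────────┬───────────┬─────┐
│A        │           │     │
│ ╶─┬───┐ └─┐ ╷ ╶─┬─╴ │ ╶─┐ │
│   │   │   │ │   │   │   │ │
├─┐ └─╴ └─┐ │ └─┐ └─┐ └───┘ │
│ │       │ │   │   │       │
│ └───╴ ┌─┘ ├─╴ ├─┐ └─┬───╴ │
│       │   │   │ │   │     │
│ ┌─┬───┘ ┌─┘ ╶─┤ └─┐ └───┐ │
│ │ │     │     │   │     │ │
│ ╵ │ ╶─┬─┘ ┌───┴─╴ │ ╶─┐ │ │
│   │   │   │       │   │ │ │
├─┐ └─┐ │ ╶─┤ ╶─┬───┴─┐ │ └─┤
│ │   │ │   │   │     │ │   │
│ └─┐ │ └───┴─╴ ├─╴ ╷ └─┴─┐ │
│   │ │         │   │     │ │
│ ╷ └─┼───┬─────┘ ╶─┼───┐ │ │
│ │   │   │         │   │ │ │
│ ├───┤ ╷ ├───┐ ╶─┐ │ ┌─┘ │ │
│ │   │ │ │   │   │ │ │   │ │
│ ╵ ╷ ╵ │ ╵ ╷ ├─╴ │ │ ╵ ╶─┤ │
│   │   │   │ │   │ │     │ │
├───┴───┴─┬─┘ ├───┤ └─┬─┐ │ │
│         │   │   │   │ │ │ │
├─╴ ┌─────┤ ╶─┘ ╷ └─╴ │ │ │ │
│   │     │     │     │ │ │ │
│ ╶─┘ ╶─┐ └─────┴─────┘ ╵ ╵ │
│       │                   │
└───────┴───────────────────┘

Using BFS/flood-fill to find all reachable cells from A:
Maze size: 14 × 14 = 196 total cells
146 cell(s) are walled off and cannot be reached from A.
Reachable cells: 50

Reachable region (· marks reachable cells):

┌─────────┬───────────┬─────┐
│A · · · ·│           │     │
│ ╶─┬───┐ └─┐ ╷ ╶─┬─╴ │ ╶─┐ │
│· ·│· ·│· ·│ │   │   │   │ │
├─┐ └─╴ └─┐ │ └─┐ └─┐ └───┘ │
│·│· · · ·│·│   │   │       │
│ └───╴ ┌─┘ ├─╴ ├─┐ └─┬───╴ │
│· · · ·│· ·│   │·│   │     │
│ ┌─┬───┘ ┌─┘ ╶─┤ └─┐ └───┐ │
│·│·│· · ·│     │· ·│     │ │
│ ╵ │ ╶─┬─┘ ┌───┴─╴ │ ╶─┐ │ │
│· ·│· ·│   │· · · ·│   │ │ │
├─┐ └─┐ │ ╶─┤ ╶─┬───┴─┐ │ └─┤
│ │· ·│·│   │· ·│     │ │   │
│ └─┐ │ └───┴─╴ ├─╴ ╷ └─┴─┐ │
│   │·│· · · · ·│   │     │ │
│ ╷ └─┼───┬─────┘ ╶─┼───┐ │ │
│ │   │   │         │   │ │ │
│ ├───┤ ╷ ├───┐ ╶─┐ │ ┌─┘ │ │
│ │   │ │ │   │   │ │ │   │ │
│ ╵ ╷ ╵ │ ╵ ╷ ├─╴ │ │ ╵ ╶─┤ │
│   │   │   │ │   │ │     │ │
├───┴───┴─┬─┘ ├───┤ └─┬─┐ │ │
│         │   │   │   │ │ │ │
├─╴ ┌─────┤ ╶─┘ ╷ └─╴ │ │ │ │
│   │     │     │     │ │ │ │
│ ╶─┘ ╶─┐ └─────┴─────┘ ╵ ╵ │
│       │                   │
└───────┴───────────────────┘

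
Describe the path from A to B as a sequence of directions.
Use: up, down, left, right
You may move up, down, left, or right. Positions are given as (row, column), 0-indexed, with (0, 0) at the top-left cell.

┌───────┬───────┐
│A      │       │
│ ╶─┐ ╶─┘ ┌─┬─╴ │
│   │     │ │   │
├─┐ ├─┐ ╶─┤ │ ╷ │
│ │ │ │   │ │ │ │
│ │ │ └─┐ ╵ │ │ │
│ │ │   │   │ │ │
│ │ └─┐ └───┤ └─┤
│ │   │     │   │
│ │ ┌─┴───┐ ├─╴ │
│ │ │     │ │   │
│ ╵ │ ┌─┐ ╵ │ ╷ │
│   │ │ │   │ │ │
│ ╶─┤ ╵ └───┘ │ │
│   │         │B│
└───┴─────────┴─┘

Finding the path and converting it to directions:
Path through cells: (0,0) → (0,1) → (0,2) → (1,2) → (1,3) → (1,4) → (0,4) → (0,5) → (0,6) → (0,7) → (1,7) → (1,6) → (2,6) → (3,6) → (4,6) → (4,7) → (5,7) → (6,7) → (7,7)
Directions: right, right, down, right, right, up, right, right, right, down, left, down, down, down, right, down, down, down

Solution:

┌───────┬───────┐
│A → ↓  │↱ → → ↓│
│ ╶─┐ ╶─┘ ┌─┬─╴ │
│   │↳ → ↑│ │↓ ↲│
├─┐ ├─┐ ╶─┤ │ ╷ │
│ │ │ │   │ │↓│ │
│ │ │ └─┐ ╵ │ │ │
│ │ │   │   │↓│ │
│ │ └─┐ └───┤ └─┤
│ │   │     │↳ ↓│
│ │ ┌─┴───┐ ├─╴ │
│ │ │     │ │  ↓│
│ ╵ │ ┌─┐ ╵ │ ╷ │
│   │ │ │   │ │↓│
│ ╶─┤ ╵ └───┘ │ │
│   │         │B│
└───┴─────────┴─┘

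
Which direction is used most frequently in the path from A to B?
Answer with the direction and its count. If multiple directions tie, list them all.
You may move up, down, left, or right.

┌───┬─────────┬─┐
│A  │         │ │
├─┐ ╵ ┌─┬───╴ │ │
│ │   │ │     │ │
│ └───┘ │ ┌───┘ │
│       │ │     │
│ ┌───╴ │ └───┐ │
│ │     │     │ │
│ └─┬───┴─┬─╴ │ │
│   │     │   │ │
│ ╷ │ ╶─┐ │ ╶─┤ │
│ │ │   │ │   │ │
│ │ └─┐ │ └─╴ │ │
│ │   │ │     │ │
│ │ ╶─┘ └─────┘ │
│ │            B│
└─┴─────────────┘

Directions: right, down, right, up, right, right, right, right, down, left, left, down, down, right, right, down, left, down, right, down, left, left, up, up, left, left, down, right, down, down, right, right, right, right
Counts: {'right': 14, 'down': 10, 'up': 3, 'left': 7}
Most common: right (14 times)

Solution:

┌───┬─────────┬─┐
│A ↓│↱ → → → ↓│ │
├─┐ ╵ ┌─┬───╴ │ │
│ │↳ ↑│ │↓ ← ↲│ │
│ └───┘ │ ┌───┘ │
│       │↓│     │
│ ┌───╴ │ └───┐ │
│ │     │↳ → ↓│ │
│ └─┬───┴─┬─╴ │ │
│   │↓ ← ↰│↓ ↲│ │
│ ╷ │ ╶─┐ │ ╶─┤ │
│ │ │↳ ↓│↑│↳ ↓│ │
│ │ └─┐ │ └─╴ │ │
│ │   │↓│↑ ← ↲│ │
│ │ ╶─┘ └─────┘ │
│ │    ↳ → → → B│
└─┴─────────────┘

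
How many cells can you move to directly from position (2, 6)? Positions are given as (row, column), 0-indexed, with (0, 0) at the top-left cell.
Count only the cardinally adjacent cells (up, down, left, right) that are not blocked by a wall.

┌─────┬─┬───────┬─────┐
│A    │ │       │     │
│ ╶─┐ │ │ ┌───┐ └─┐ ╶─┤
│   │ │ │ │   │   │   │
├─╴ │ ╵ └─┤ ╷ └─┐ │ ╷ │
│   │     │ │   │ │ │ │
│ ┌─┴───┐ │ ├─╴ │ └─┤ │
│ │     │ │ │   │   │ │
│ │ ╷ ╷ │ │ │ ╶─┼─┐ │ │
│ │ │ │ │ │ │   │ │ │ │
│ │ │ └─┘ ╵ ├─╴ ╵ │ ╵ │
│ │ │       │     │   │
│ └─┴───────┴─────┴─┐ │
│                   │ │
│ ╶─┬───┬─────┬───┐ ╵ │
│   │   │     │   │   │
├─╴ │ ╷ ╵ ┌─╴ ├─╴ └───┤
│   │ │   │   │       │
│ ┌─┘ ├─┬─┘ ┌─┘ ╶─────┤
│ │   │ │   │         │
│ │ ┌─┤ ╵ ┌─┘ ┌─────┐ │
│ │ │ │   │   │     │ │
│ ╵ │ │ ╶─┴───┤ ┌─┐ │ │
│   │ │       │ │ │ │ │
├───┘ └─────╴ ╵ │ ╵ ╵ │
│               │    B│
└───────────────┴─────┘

Checking passable neighbors of (2, 6):
Neighbors: (1, 6), (2, 7)
Count: 2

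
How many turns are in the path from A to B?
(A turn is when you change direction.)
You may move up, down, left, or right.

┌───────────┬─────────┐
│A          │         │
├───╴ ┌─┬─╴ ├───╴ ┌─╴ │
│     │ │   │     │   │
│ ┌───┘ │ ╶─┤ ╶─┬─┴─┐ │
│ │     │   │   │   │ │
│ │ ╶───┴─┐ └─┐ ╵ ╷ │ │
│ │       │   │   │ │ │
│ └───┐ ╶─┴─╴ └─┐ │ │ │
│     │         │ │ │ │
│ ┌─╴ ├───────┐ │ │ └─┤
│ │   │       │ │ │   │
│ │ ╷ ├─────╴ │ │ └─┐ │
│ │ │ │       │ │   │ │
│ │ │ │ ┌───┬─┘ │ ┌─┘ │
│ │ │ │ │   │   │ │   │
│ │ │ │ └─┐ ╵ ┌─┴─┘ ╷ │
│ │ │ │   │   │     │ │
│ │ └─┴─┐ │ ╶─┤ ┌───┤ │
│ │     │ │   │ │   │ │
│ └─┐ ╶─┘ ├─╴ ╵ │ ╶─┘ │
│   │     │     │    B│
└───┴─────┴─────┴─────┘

Directions: right, right, right, right, right, down, left, down, right, down, right, down, right, down, down, down, left, down, left, down, right, down, right, up, up, right, right, up, right, down, down, down
Number of turns: 21

Solution:

┌───────────┬─────────┐
│A → → → → ↓│         │
├───╴ ┌─┬─╴ ├───╴ ┌─╴ │
│     │ │↓ ↲│     │   │
│ ┌───┘ │ ╶─┤ ╶─┬─┴─┐ │
│ │     │↳ ↓│   │   │ │
│ │ ╶───┴─┐ └─┐ ╵ ╷ │ │
│ │       │↳ ↓│   │ │ │
│ └───┐ ╶─┴─╴ └─┐ │ │ │
│     │      ↳ ↓│ │ │ │
│ ┌─╴ ├───────┐ │ │ └─┤
│ │   │       │↓│ │   │
│ │ ╷ ├─────╴ │ │ └─┐ │
│ │ │ │       │↓│   │ │
│ │ │ │ ┌───┬─┘ │ ┌─┘ │
│ │ │ │ │   │↓ ↲│ │↱ ↓│
│ │ │ │ └─┐ ╵ ┌─┴─┘ ╷ │
│ │ │ │   │↓ ↲│↱ → ↑│↓│
│ │ └─┴─┐ │ ╶─┤ ┌───┤ │
│ │     │ │↳ ↓│↑│   │↓│
│ └─┐ ╶─┘ ├─╴ ╵ │ ╶─┘ │
│   │     │  ↳ ↑│    B│
└───┴─────┴─────┴─────┘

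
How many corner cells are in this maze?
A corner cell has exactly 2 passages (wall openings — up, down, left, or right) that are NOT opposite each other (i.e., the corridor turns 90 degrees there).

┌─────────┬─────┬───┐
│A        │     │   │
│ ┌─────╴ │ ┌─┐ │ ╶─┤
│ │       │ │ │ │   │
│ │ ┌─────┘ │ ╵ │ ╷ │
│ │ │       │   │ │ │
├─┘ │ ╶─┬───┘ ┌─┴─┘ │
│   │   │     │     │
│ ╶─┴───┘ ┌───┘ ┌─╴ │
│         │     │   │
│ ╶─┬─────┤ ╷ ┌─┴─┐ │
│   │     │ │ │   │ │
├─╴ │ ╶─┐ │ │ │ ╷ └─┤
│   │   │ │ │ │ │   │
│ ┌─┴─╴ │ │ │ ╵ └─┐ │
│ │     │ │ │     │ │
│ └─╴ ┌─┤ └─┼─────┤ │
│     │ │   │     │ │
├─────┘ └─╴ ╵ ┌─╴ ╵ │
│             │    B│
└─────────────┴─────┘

Counting corner cells (2 non-opposite passages):
Total corners: 42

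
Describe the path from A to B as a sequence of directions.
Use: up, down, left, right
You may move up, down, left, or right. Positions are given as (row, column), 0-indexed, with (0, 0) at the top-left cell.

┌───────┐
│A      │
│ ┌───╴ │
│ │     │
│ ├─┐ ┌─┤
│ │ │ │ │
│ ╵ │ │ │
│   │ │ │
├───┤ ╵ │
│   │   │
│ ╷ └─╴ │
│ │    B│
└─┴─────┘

Finding the path and converting it to directions:
Path through cells: (0,0) → (0,1) → (0,2) → (0,3) → (1,3) → (1,2) → (2,2) → (3,2) → (4,2) → (4,3) → (5,3)
Directions: right, right, right, down, left, down, down, down, right, down

Solution:

┌───────┐
│A → → ↓│
│ ┌───╴ │
│ │  ↓ ↲│
│ ├─┐ ┌─┤
│ │ │↓│ │
│ ╵ │ │ │
│   │↓│ │
├───┤ ╵ │
│   │↳ ↓│
│ ╷ └─╴ │
│ │    B│
└─┴─────┘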